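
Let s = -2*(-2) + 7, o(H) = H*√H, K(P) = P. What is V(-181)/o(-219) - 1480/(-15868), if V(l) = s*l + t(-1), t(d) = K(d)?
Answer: 370/3967 - 664*I*√219/15987 ≈ 0.093269 - 0.61464*I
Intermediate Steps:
o(H) = H^(3/2)
t(d) = d
s = 11 (s = 4 + 7 = 11)
V(l) = -1 + 11*l (V(l) = 11*l - 1 = -1 + 11*l)
V(-181)/o(-219) - 1480/(-15868) = (-1 + 11*(-181))/((-219)^(3/2)) - 1480/(-15868) = (-1 - 1991)/((-219*I*√219)) - 1480*(-1/15868) = -664*I*√219/15987 + 370/3967 = 370/3967 - 664*I*√219/15987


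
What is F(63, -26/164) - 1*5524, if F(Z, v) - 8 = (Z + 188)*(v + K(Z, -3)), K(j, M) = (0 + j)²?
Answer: 81234383/82 ≈ 9.9066e+5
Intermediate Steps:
K(j, M) = j²
F(Z, v) = 8 + (188 + Z)*(v + Z²) (F(Z, v) = 8 + (Z + 188)*(v + Z²) = 8 + (188 + Z)*(v + Z²))
F(63, -26/164) - 1*5524 = (8 + 63³ + 188*(-26/164) + 188*63² + 63*(-26/164)) - 1*5524 = (8 + 250047 + 188*(-26*1/164) + 188*3969 + 63*(-26*1/164)) - 5524 = (8 + 250047 + 188*(-13/82) + 746172 + 63*(-13/82)) - 5524 = (8 + 250047 - 1222/41 + 746172 - 819/82) - 5524 = 81687351/82 - 5524 = 81234383/82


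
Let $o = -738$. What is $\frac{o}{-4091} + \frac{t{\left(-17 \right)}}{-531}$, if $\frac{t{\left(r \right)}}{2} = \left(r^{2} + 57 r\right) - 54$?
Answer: $\frac{6397466}{2172321} \approx 2.945$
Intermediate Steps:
$t{\left(r \right)} = -108 + 2 r^{2} + 114 r$ ($t{\left(r \right)} = 2 \left(\left(r^{2} + 57 r\right) - 54\right) = 2 \left(-54 + r^{2} + 57 r\right) = -108 + 2 r^{2} + 114 r$)
$\frac{o}{-4091} + \frac{t{\left(-17 \right)}}{-531} = - \frac{738}{-4091} + \frac{-108 + 2 \left(-17\right)^{2} + 114 \left(-17\right)}{-531} = \left(-738\right) \left(- \frac{1}{4091}\right) + \left(-108 + 2 \cdot 289 - 1938\right) \left(- \frac{1}{531}\right) = \frac{738}{4091} + \left(-108 + 578 - 1938\right) \left(- \frac{1}{531}\right) = \frac{738}{4091} - - \frac{1468}{531} = \frac{738}{4091} + \frac{1468}{531} = \frac{6397466}{2172321}$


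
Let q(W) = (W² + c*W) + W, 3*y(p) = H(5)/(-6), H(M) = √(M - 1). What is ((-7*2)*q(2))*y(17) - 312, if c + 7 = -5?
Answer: -340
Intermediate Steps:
H(M) = √(-1 + M)
c = -12 (c = -7 - 5 = -12)
y(p) = -⅑ (y(p) = (√(-1 + 5)/(-6))/3 = (√4*(-⅙))/3 = (2*(-⅙))/3 = (⅓)*(-⅓) = -⅑)
q(W) = W² - 11*W (q(W) = (W² - 12*W) + W = W² - 11*W)
((-7*2)*q(2))*y(17) - 312 = ((-7*2)*(2*(-11 + 2)))*(-⅑) - 312 = -28*(-9)*(-⅑) - 312 = -14*(-18)*(-⅑) - 312 = 252*(-⅑) - 312 = -28 - 312 = -340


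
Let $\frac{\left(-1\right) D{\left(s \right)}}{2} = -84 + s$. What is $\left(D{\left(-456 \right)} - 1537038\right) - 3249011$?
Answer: $-4784969$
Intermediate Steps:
$D{\left(s \right)} = 168 - 2 s$ ($D{\left(s \right)} = - 2 \left(-84 + s\right) = 168 - 2 s$)
$\left(D{\left(-456 \right)} - 1537038\right) - 3249011 = \left(\left(168 - -912\right) - 1537038\right) - 3249011 = \left(\left(168 + 912\right) - 1537038\right) - 3249011 = \left(1080 - 1537038\right) - 3249011 = -1535958 - 3249011 = -4784969$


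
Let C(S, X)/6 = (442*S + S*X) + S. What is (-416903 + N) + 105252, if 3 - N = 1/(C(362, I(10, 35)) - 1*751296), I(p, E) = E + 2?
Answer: -90771843073/291264 ≈ -3.1165e+5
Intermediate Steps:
I(p, E) = 2 + E
C(S, X) = 2658*S + 6*S*X (C(S, X) = 6*((442*S + S*X) + S) = 6*(443*S + S*X) = 2658*S + 6*S*X)
N = 873791/291264 (N = 3 - 1/(6*362*(443 + (2 + 35)) - 1*751296) = 3 - 1/(6*362*(443 + 37) - 751296) = 3 - 1/(6*362*480 - 751296) = 3 - 1/(1042560 - 751296) = 3 - 1/291264 = 873791/291264 ≈ 3.0000)
(-416903 + N) + 105252 = (-416903 + 873791/291264) + 105252 = -121427961601/291264 + 105252 = -90771843073/291264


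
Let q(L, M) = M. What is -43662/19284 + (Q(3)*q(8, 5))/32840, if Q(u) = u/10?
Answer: -238971859/105547760 ≈ -2.2641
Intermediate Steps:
Q(u) = u/10 (Q(u) = u*(1/10) = u/10)
-43662/19284 + (Q(3)*q(8, 5))/32840 = -43662/19284 + (((1/10)*3)*5)/32840 = -43662*1/19284 + ((3/10)*5)*(1/32840) = -7277/3214 + (3/2)*(1/32840) = -7277/3214 + 3/65680 = -238971859/105547760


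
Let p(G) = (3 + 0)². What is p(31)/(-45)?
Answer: -⅕ ≈ -0.20000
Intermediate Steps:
p(G) = 9 (p(G) = 3² = 9)
p(31)/(-45) = 9/(-45) = 9*(-1/45) = -⅕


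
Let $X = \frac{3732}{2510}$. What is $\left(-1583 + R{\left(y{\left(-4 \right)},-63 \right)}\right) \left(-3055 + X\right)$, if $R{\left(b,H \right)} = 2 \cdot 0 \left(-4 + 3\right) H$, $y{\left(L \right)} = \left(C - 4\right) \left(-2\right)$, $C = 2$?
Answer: $\frac{6066307697}{1255} \approx 4.8337 \cdot 10^{6}$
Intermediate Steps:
$X = \frac{1866}{1255}$ ($X = 3732 \cdot \frac{1}{2510} = \frac{1866}{1255} \approx 1.4869$)
$y{\left(L \right)} = 4$ ($y{\left(L \right)} = \left(2 - 4\right) \left(-2\right) = \left(-2\right) \left(-2\right) = 4$)
$R{\left(b,H \right)} = 0$ ($R{\left(b,H \right)} = 0 \left(- H\right) = 0$)
$\left(-1583 + R{\left(y{\left(-4 \right)},-63 \right)}\right) \left(-3055 + X\right) = \left(-1583 + 0\right) \left(-3055 + \frac{1866}{1255}\right) = \left(-1583\right) \left(- \frac{3832159}{1255}\right) = \frac{6066307697}{1255}$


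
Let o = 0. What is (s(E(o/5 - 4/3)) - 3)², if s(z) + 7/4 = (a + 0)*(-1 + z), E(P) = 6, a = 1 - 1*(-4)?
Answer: 6561/16 ≈ 410.06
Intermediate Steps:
a = 5 (a = 1 + 4 = 5)
s(z) = -27/4 + 5*z (s(z) = -7/4 + (5 + 0)*(-1 + z) = -7/4 + 5*(-1 + z) = -7/4 + (-5 + 5*z) = -27/4 + 5*z)
(s(E(o/5 - 4/3)) - 3)² = ((-27/4 + 5*6) - 3)² = ((-27/4 + 30) - 3)² = (93/4 - 3)² = (81/4)² = 6561/16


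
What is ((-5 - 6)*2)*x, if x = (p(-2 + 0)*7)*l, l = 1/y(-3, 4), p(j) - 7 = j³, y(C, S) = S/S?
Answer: 154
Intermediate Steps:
y(C, S) = 1
p(j) = 7 + j³
l = 1 (l = 1/1 = 1)
x = -7 (x = ((7 + (-2 + 0)³)*7)*1 = ((7 + (-2)³)*7)*1 = ((7 - 8)*7)*1 = -1*7*1 = -7*1 = -7)
((-5 - 6)*2)*x = ((-5 - 6)*2)*(-7) = -11*2*(-7) = -22*(-7) = 154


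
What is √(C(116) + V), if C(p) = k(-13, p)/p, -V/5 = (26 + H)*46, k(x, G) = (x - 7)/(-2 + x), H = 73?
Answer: I*√172346043/87 ≈ 150.9*I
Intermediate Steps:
k(x, G) = (-7 + x)/(-2 + x)
V = -22770 (V = -5*(26 + 73)*46 = -495*46 = -5*4554 = -22770)
C(p) = 4/(3*p) (C(p) = ((-7 - 13)/(-2 - 13))/p = (-20/(-15))/p = (-1/15*(-20))/p = 4/(3*p))
√(C(116) + V) = √((4/3)/116 - 22770) = √((4/3)*(1/116) - 22770) = √(1/87 - 22770) = √(-1980989/87) = I*√172346043/87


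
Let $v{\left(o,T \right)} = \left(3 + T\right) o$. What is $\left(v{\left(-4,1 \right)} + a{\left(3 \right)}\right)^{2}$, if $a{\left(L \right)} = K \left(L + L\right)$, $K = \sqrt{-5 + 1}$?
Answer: $112 - 384 i \approx 112.0 - 384.0 i$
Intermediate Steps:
$v{\left(o,T \right)} = o \left(3 + T\right)$
$K = 2 i$ ($K = \sqrt{-4} = 2 i \approx 2.0 i$)
$a{\left(L \right)} = 4 i L$ ($a{\left(L \right)} = 2 i \left(L + L\right) = 2 i 2 L = 4 i L$)
$\left(v{\left(-4,1 \right)} + a{\left(3 \right)}\right)^{2} = \left(- 4 \left(3 + 1\right) + 4 i 3\right)^{2} = \left(\left(-4\right) 4 + 12 i\right)^{2} = \left(-16 + 12 i\right)^{2}$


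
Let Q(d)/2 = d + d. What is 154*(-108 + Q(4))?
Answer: -14168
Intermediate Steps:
Q(d) = 4*d (Q(d) = 2*(d + d) = 2*(2*d) = 4*d)
154*(-108 + Q(4)) = 154*(-108 + 4*4) = 154*(-108 + 16) = 154*(-92) = -14168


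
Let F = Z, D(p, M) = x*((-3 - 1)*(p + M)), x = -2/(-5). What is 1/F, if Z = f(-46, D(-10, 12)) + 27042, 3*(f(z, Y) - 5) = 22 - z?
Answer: 3/81209 ≈ 3.6942e-5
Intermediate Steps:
x = ⅖ (x = -2*(-⅕) = ⅖ ≈ 0.40000)
D(p, M) = -8*M/5 - 8*p/5 (D(p, M) = 2*((-3 - 1)*(p + M))/5 = 2*(-4*(M + p))/5 = 2*(-4*M - 4*p)/5 = -8*M/5 - 8*p/5)
f(z, Y) = 37/3 - z/3 (f(z, Y) = 5 + (22 - z)/3 = 5 + (22/3 - z/3) = 37/3 - z/3)
Z = 81209/3 (Z = (37/3 - ⅓*(-46)) + 27042 = (37/3 + 46/3) + 27042 = 83/3 + 27042 = 81209/3 ≈ 27070.)
F = 81209/3 ≈ 27070.
1/F = 1/(81209/3) = 3/81209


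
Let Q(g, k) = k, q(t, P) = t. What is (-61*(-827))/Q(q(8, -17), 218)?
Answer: 50447/218 ≈ 231.41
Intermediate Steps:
(-61*(-827))/Q(q(8, -17), 218) = -61*(-827)/218 = 50447*(1/218) = 50447/218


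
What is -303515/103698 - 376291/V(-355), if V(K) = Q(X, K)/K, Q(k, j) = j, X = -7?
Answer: -39020927633/103698 ≈ -3.7629e+5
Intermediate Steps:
V(K) = 1 (V(K) = K/K = 1)
-303515/103698 - 376291/V(-355) = -303515/103698 - 376291/1 = -303515*1/103698 - 376291*1 = -303515/103698 - 376291 = -39020927633/103698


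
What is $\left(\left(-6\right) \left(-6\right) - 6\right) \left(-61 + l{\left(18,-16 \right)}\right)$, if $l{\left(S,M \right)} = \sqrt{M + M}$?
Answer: $-1830 + 120 i \sqrt{2} \approx -1830.0 + 169.71 i$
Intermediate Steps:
$l{\left(S,M \right)} = \sqrt{2} \sqrt{M}$ ($l{\left(S,M \right)} = \sqrt{2 M} = \sqrt{2} \sqrt{M}$)
$\left(\left(-6\right) \left(-6\right) - 6\right) \left(-61 + l{\left(18,-16 \right)}\right) = \left(\left(-6\right) \left(-6\right) - 6\right) \left(-61 + \sqrt{2} \sqrt{-16}\right) = \left(36 - 6\right) \left(-61 + \sqrt{2} \cdot 4 i\right) = 30 \left(-61 + 4 i \sqrt{2}\right) = -1830 + 120 i \sqrt{2}$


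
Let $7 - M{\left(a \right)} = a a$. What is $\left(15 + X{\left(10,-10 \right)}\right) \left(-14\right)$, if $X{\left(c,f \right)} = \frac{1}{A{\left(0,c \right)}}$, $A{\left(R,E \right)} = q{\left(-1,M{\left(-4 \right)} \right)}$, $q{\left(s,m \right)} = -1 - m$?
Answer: $- \frac{847}{4} \approx -211.75$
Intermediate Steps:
$M{\left(a \right)} = 7 - a^{2}$ ($M{\left(a \right)} = 7 - a a = 7 - a^{2}$)
$A{\left(R,E \right)} = 8$ ($A{\left(R,E \right)} = -1 - \left(7 - \left(-4\right)^{2}\right) = -1 - \left(7 - 16\right) = -1 - -9 = -1 + 9 = 8$)
$X{\left(c,f \right)} = \frac{1}{8}$
$\left(15 + X{\left(10,-10 \right)}\right) \left(-14\right) = \left(15 + \frac{1}{8}\right) \left(-14\right) = \frac{121}{8} \left(-14\right) = - \frac{847}{4}$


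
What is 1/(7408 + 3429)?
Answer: 1/10837 ≈ 9.2276e-5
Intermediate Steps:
1/(7408 + 3429) = 1/10837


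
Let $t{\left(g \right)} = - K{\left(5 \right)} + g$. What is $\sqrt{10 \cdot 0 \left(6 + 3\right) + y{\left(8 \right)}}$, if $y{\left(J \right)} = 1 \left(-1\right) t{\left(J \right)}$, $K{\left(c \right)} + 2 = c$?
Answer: $i \sqrt{5} \approx 2.2361 i$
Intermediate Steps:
$K{\left(c \right)} = -2 + c$
$t{\left(g \right)} = -3 + g$ ($t{\left(g \right)} = - (-2 + 5) + g = \left(-1\right) 3 + g = -3 + g$)
$y{\left(J \right)} = 3 - J$ ($y{\left(J \right)} = 1 \left(-1\right) \left(-3 + J\right) = - (-3 + J) = 3 - J$)
$\sqrt{10 \cdot 0 \left(6 + 3\right) + y{\left(8 \right)}} = \sqrt{10 \cdot 0 \left(6 + 3\right) + \left(3 - 8\right)} = \sqrt{10 \cdot 0 \cdot 9 + \left(3 - 8\right)} = \sqrt{10 \cdot 0 - 5} = \sqrt{0 - 5} = \sqrt{-5} = i \sqrt{5}$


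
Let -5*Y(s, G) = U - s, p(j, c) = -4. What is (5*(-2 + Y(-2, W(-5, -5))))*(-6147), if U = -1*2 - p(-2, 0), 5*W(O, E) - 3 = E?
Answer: 86058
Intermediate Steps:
W(O, E) = ⅗ + E/5
U = 2 (U = -1*2 - 1*(-4) = -2 + 4 = 2)
Y(s, G) = -⅖ + s/5 (Y(s, G) = -(2 - s)/5 = -⅖ + s/5)
(5*(-2 + Y(-2, W(-5, -5))))*(-6147) = (5*(-2 + (-⅖ + (⅕)*(-2))))*(-6147) = (5*(-2 + (-⅖ - ⅖)))*(-6147) = (5*(-2 - ⅘))*(-6147) = (5*(-14/5))*(-6147) = -14*(-6147) = 86058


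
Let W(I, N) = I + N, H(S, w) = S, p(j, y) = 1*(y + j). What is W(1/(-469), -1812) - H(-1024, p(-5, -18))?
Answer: -369573/469 ≈ -788.00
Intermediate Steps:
p(j, y) = j + y (p(j, y) = 1*(j + y) = j + y)
W(1/(-469), -1812) - H(-1024, p(-5, -18)) = (1/(-469) - 1812) - 1*(-1024) = (-1/469 - 1812) + 1024 = -849829/469 + 1024 = -369573/469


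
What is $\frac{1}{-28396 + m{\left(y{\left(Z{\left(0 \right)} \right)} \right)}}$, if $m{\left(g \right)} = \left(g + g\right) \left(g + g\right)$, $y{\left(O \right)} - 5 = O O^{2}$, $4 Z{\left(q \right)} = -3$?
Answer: $- \frac{1024}{28991655} \approx -3.5321 \cdot 10^{-5}$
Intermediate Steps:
$Z{\left(q \right)} = - \frac{3}{4}$ ($Z{\left(q \right)} = \frac{1}{4} \left(-3\right) = - \frac{3}{4}$)
$y{\left(O \right)} = 5 + O^{3}$ ($y{\left(O \right)} = 5 + O O^{2} = 5 + O^{3}$)
$m{\left(g \right)} = 4 g^{2}$ ($m{\left(g \right)} = 2 g 2 g = 4 g^{2}$)
$\frac{1}{-28396 + m{\left(y{\left(Z{\left(0 \right)} \right)} \right)}} = \frac{1}{-28396 + 4 \left(5 + \left(- \frac{3}{4}\right)^{3}\right)^{2}} = \frac{1}{-28396 + 4 \left(5 - \frac{27}{64}\right)^{2}} = \frac{1}{-28396 + 4 \left(\frac{293}{64}\right)^{2}} = \frac{1}{-28396 + 4 \cdot \frac{85849}{4096}} = \frac{1}{-28396 + \frac{85849}{1024}} = \frac{1}{- \frac{28991655}{1024}} = - \frac{1024}{28991655}$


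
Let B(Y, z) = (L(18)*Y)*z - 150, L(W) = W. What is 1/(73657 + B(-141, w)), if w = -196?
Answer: 1/570955 ≈ 1.7515e-6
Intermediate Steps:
B(Y, z) = -150 + 18*Y*z (B(Y, z) = (18*Y)*z - 150 = 18*Y*z - 150 = -150 + 18*Y*z)
1/(73657 + B(-141, w)) = 1/(73657 + (-150 + 18*(-141)*(-196))) = 1/(73657 + (-150 + 497448)) = 1/(73657 + 497298) = 1/570955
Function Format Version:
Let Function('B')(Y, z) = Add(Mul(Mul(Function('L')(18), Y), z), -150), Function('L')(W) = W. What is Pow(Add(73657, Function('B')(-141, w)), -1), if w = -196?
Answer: Rational(1, 570955) ≈ 1.7515e-6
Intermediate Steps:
Function('B')(Y, z) = Add(-150, Mul(18, Y, z)) (Function('B')(Y, z) = Add(Mul(Mul(18, Y), z), -150) = Add(Mul(18, Y, z), -150) = Add(-150, Mul(18, Y, z)))
Pow(Add(73657, Function('B')(-141, w)), -1) = Pow(Add(73657, Add(-150, Mul(18, -141, -196))), -1) = Pow(Add(73657, Add(-150, 497448)), -1) = Pow(Add(73657, 497298), -1) = Pow(570955, -1) = Rational(1, 570955)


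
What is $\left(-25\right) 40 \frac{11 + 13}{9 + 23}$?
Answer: $-750$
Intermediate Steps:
$\left(-25\right) 40 \frac{11 + 13}{9 + 23} = - 1000 \cdot \frac{24}{32} = - 1000 \cdot 24 \cdot \frac{1}{32} = \left(-1000\right) \frac{3}{4} = -750$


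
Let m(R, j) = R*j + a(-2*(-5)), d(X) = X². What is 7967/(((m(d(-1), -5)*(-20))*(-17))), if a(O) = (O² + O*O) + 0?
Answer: 7967/66300 ≈ 0.12017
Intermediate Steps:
a(O) = 2*O² (a(O) = (O² + O²) + 0 = 2*O² + 0 = 2*O²)
m(R, j) = 200 + R*j (m(R, j) = R*j + 2*(-2*(-5))² = R*j + 2*10² = R*j + 2*100 = R*j + 200 = 200 + R*j)
7967/(((m(d(-1), -5)*(-20))*(-17))) = 7967/((((200 + (-1)²*(-5))*(-20))*(-17))) = 7967/((((200 + 1*(-5))*(-20))*(-17))) = 7967/((((200 - 5)*(-20))*(-17))) = 7967/(((195*(-20))*(-17))) = 7967/((-3900*(-17))) = 7967/66300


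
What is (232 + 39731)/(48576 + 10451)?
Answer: 39963/59027 ≈ 0.67703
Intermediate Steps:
(232 + 39731)/(48576 + 10451) = 39963/59027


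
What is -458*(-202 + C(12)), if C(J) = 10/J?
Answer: 276403/3 ≈ 92134.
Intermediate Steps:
-458*(-202 + C(12)) = -458*(-202 + 10/12) = -458*(-202 + 10*(1/12)) = -458*(-202 + ⅚) = -458*(-1207/6) = 276403/3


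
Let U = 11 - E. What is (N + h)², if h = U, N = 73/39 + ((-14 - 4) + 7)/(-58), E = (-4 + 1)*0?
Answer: 872907025/5116644 ≈ 170.60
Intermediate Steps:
E = 0 (E = -3*0 = 0)
N = 4663/2262 (N = 73*(1/39) + (-18 + 7)*(-1/58) = 73/39 - 11*(-1/58) = 73/39 + 11/58 = 4663/2262 ≈ 2.0615)
U = 11 (U = 11 - 1*0 = 11 + 0 = 11)
h = 11
(N + h)² = (4663/2262 + 11)² = (29545/2262)² = 872907025/5116644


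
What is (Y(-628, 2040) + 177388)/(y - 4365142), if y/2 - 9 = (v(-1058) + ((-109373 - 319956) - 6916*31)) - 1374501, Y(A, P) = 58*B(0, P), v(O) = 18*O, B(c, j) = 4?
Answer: -44405/2109916 ≈ -0.021046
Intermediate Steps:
Y(A, P) = 232 (Y(A, P) = 58*4 = 232)
y = -4074522 (y = 18 + 2*((18*(-1058) + ((-109373 - 319956) - 6916*31)) - 1374501) = 18 + 2*((-19044 + (-429329 - 214396)) - 1374501) = 18 + 2*((-19044 - 643725) - 1374501) = 18 + 2*(-662769 - 1374501) = 18 + 2*(-2037270) = 18 - 4074540 = -4074522)
(Y(-628, 2040) + 177388)/(y - 4365142) = (232 + 177388)/(-4074522 - 4365142) = 177620/(-8439664) = 177620*(-1/8439664) = -44405/2109916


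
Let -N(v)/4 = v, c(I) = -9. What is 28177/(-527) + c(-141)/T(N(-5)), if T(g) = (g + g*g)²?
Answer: -552269727/10329200 ≈ -53.467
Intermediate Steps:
N(v) = -4*v
T(g) = (g + g²)²
28177/(-527) + c(-141)/T(N(-5)) = 28177/(-527) - 9*1/(400*(1 - 4*(-5))²) = 28177*(-1/527) - 9*1/(400*(1 + 20)²) = -28177/527 - 9/(400*21²) = -28177/527 - 9/(400*441) = -28177/527 - 9/176400 = -28177/527 - 9*1/176400 = -28177/527 - 1/19600 = -552269727/10329200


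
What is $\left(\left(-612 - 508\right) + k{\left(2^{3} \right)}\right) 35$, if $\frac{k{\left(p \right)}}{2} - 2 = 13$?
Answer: $-38150$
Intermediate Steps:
$k{\left(p \right)} = 30$ ($k{\left(p \right)} = 4 + 2 \cdot 13 = 4 + 26 = 30$)
$\left(\left(-612 - 508\right) + k{\left(2^{3} \right)}\right) 35 = \left(\left(-612 - 508\right) + 30\right) 35 = \left(-1120 + 30\right) 35 = \left(-1090\right) 35 = -38150$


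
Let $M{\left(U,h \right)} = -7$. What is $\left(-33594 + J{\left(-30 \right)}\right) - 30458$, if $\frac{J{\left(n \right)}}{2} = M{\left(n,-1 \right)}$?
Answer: $-64066$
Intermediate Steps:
$J{\left(n \right)} = -14$ ($J{\left(n \right)} = 2 \left(-7\right) = -14$)
$\left(-33594 + J{\left(-30 \right)}\right) - 30458 = \left(-33594 - 14\right) - 30458 = -33608 - 30458 = -64066$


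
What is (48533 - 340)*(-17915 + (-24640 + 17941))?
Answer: -1186222502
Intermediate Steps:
(48533 - 340)*(-17915 + (-24640 + 17941)) = 48193*(-17915 - 6699) = 48193*(-24614) = -1186222502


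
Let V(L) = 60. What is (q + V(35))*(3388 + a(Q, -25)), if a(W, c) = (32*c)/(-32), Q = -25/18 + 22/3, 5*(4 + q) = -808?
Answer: -1802064/5 ≈ -3.6041e+5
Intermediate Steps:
q = -828/5 (q = -4 + (1/5)*(-808) = -4 - 808/5 = -828/5 ≈ -165.60)
Q = 107/18 (Q = -25*1/18 + 22*(1/3) = -25/18 + 22/3 = 107/18 ≈ 5.9444)
a(W, c) = -c (a(W, c) = (32*c)*(-1/32) = -c)
(q + V(35))*(3388 + a(Q, -25)) = (-828/5 + 60)*(3388 - 1*(-25)) = -528*(3388 + 25)/5 = -528/5*3413 = -1802064/5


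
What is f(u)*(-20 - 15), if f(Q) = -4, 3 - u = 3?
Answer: 140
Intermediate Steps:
u = 0 (u = 3 - 1*3 = 3 - 3 = 0)
f(u)*(-20 - 15) = -4*(-20 - 15) = -4*(-35) = 140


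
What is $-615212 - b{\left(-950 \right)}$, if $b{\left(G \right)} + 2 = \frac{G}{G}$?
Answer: $-615211$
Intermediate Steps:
$b{\left(G \right)} = -1$ ($b{\left(G \right)} = -2 + \frac{G}{G} = -2 + 1 = -1$)
$-615212 - b{\left(-950 \right)} = -615212 - -1 = -615212 + 1 = -615211$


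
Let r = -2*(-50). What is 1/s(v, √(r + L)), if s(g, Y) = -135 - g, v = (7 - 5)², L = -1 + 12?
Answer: -1/139 ≈ -0.0071942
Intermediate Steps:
L = 11
r = 100
v = 4 (v = 2² = 4)
1/s(v, √(r + L)) = 1/(-135 - 1*4) = 1/(-135 - 4) = 1/(-139) = -1/139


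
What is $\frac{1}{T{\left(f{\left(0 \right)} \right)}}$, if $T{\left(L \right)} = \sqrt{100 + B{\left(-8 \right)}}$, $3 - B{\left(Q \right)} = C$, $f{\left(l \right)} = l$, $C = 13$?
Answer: $\frac{\sqrt{10}}{30} \approx 0.10541$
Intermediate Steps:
$B{\left(Q \right)} = -10$ ($B{\left(Q \right)} = 3 - 13 = -10$)
$T{\left(L \right)} = 3 \sqrt{10}$ ($T{\left(L \right)} = \sqrt{100 - 10} = \sqrt{90} = 3 \sqrt{10}$)
$\frac{1}{T{\left(f{\left(0 \right)} \right)}} = \frac{1}{3 \sqrt{10}} = \frac{\sqrt{10}}{30}$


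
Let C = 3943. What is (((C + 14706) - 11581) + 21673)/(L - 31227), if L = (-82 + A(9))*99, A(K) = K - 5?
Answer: -28741/38949 ≈ -0.73791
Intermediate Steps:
A(K) = -5 + K
L = -7722 (L = (-82 + (-5 + 9))*99 = (-82 + 4)*99 = -78*99 = -7722)
(((C + 14706) - 11581) + 21673)/(L - 31227) = (((3943 + 14706) - 11581) + 21673)/(-7722 - 31227) = ((18649 - 11581) + 21673)/(-38949) = (7068 + 21673)*(-1/38949) = 28741*(-1/38949) = -28741/38949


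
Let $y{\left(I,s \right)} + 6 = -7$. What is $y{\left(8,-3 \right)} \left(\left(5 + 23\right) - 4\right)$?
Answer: $-312$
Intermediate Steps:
$y{\left(I,s \right)} = -13$ ($y{\left(I,s \right)} = -6 - 7 = -13$)
$y{\left(8,-3 \right)} \left(\left(5 + 23\right) - 4\right) = - 13 \left(\left(5 + 23\right) - 4\right) = - 13 \left(28 - 4\right) = \left(-13\right) 24 = -312$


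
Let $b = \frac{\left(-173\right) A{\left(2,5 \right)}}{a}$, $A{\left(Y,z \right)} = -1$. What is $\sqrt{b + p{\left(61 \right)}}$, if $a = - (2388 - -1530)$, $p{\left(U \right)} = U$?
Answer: $\frac{5 \sqrt{37428654}}{3918} \approx 7.8074$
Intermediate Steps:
$a = -3918$ ($a = - (2388 + 1530) = \left(-1\right) 3918 = -3918$)
$b = - \frac{173}{3918}$ ($b = \frac{\left(-173\right) \left(-1\right)}{-3918} = 173 \left(- \frac{1}{3918}\right) = - \frac{173}{3918} \approx -0.044155$)
$\sqrt{b + p{\left(61 \right)}} = \sqrt{- \frac{173}{3918} + 61} = \sqrt{\frac{238825}{3918}} = \frac{5 \sqrt{37428654}}{3918}$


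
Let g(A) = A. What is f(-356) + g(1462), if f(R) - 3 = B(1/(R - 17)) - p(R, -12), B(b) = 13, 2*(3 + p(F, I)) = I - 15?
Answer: 2989/2 ≈ 1494.5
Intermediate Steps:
p(F, I) = -21/2 + I/2 (p(F, I) = -3 + (I - 15)/2 = -3 + (-15 + I)/2 = -3 + (-15/2 + I/2) = -21/2 + I/2)
f(R) = 65/2 (f(R) = 3 + (13 - (-21/2 + (1/2)*(-12))) = 3 + (13 - (-21/2 - 6)) = 3 + (13 - 1*(-33/2)) = 3 + (13 + 33/2) = 3 + 59/2 = 65/2)
f(-356) + g(1462) = 65/2 + 1462 = 2989/2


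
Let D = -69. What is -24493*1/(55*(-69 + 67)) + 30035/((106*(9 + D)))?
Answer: 15247163/69960 ≈ 217.94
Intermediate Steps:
-24493*1/(55*(-69 + 67)) + 30035/((106*(9 + D))) = -24493*1/(55*(-69 + 67)) + 30035/((106*(9 - 69))) = -24493/(55*(-2)) + 30035/((106*(-60))) = -24493/(-110) + 30035/(-6360) = -24493*(-1/110) + 30035*(-1/6360) = 24493/110 - 6007/1272 = 15247163/69960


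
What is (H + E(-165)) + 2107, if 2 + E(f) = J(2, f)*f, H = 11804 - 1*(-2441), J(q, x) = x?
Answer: 43575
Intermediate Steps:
H = 14245 (H = 11804 + 2441 = 14245)
E(f) = -2 + f² (E(f) = -2 + f*f = -2 + f²)
(H + E(-165)) + 2107 = (14245 + (-2 + (-165)²)) + 2107 = (14245 + (-2 + 27225)) + 2107 = (14245 + 27223) + 2107 = 41468 + 2107 = 43575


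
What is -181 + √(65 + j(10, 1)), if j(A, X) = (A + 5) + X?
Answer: -172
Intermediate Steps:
j(A, X) = 5 + A + X (j(A, X) = (5 + A) + X = 5 + A + X)
-181 + √(65 + j(10, 1)) = -181 + √(65 + (5 + 10 + 1)) = -181 + √(65 + 16) = -181 + √81 = -181 + 9 = -172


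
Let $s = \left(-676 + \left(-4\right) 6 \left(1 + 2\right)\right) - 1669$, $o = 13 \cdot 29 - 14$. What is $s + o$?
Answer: $-2054$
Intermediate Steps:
$o = 363$ ($o = 377 - 14 = 363$)
$s = -2417$ ($s = \left(-676 - 72\right) - 1669 = -748 - 1669 = -2417$)
$s + o = -2417 + 363 = -2054$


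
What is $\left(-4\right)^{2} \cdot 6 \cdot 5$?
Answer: $480$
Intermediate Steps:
$\left(-4\right)^{2} \cdot 6 \cdot 5 = 16 \cdot 6 \cdot 5 = 96 \cdot 5 = 480$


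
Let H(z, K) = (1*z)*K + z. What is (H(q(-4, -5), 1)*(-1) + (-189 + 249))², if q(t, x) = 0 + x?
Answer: 4900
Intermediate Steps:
q(t, x) = x
H(z, K) = z + K*z (H(z, K) = z*K + z = K*z + z = z + K*z)
(H(q(-4, -5), 1)*(-1) + (-189 + 249))² = (-5*(1 + 1)*(-1) + (-189 + 249))² = (-5*2*(-1) + 60)² = (-10*(-1) + 60)² = (10 + 60)² = 70² = 4900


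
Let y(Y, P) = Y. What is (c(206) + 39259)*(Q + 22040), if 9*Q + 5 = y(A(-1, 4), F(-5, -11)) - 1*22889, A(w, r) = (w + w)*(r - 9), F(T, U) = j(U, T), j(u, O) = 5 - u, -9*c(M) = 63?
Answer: 765309328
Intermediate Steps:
c(M) = -7 (c(M) = -1/9*63 = -7)
F(T, U) = 5 - U
A(w, r) = 2*w*(-9 + r) (A(w, r) = (2*w)*(-9 + r) = 2*w*(-9 + r))
Q = -7628/3 (Q = -5/9 + (2*(-1)*(-9 + 4) - 1*22889)/9 = -5/9 + (2*(-1)*(-5) - 22889)/9 = -5/9 + (10 - 22889)/9 = -5/9 + (1/9)*(-22879) = -5/9 - 22879/9 = -7628/3 ≈ -2542.7)
(c(206) + 39259)*(Q + 22040) = (-7 + 39259)*(-7628/3 + 22040) = 39252*(58492/3) = 765309328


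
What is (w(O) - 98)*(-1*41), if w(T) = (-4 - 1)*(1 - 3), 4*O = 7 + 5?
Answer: 3608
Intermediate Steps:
O = 3 (O = (7 + 5)/4 = (¼)*12 = 3)
w(T) = 10 (w(T) = -5*(-2) = 10)
(w(O) - 98)*(-1*41) = (10 - 98)*(-1*41) = -88*(-41) = 3608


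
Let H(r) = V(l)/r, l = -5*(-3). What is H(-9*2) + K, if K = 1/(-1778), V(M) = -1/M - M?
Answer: 200779/240030 ≈ 0.83647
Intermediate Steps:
l = 15
V(M) = -M - 1/M
H(r) = -226/(15*r) (H(r) = (-1*15 - 1/15)/r = (-15 - 1*1/15)/r = (-15 - 1/15)/r = -226/(15*r))
K = -1/1778 ≈ -0.00056243
H(-9*2) + K = -226/(15*((-9*2))) - 1/1778 = -226/15/(-18) - 1/1778 = -226/15*(-1/18) - 1/1778 = 113/135 - 1/1778 = 200779/240030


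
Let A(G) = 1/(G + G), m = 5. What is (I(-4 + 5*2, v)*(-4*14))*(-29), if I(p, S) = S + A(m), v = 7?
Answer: 57652/5 ≈ 11530.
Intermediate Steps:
A(G) = 1/(2*G)
I(p, S) = ⅒ + S (I(p, S) = S + (½)/5 = S + (½)*(⅕) = S + ⅒ = ⅒ + S)
(I(-4 + 5*2, v)*(-4*14))*(-29) = ((⅒ + 7)*(-4*14))*(-29) = ((71/10)*(-56))*(-29) = -1988/5*(-29) = 57652/5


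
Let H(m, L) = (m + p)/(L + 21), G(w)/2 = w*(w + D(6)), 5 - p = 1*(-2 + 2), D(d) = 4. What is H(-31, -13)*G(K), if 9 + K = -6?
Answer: -2145/2 ≈ -1072.5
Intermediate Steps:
K = -15 (K = -9 - 6 = -15)
p = 5 (p = 5 - (-2 + 2) = 5 - 0 = 5 - 1*0 = 5 + 0 = 5)
G(w) = 2*w*(4 + w) (G(w) = 2*(w*(w + 4)) = 2*(w*(4 + w)) = 2*w*(4 + w))
H(m, L) = (5 + m)/(21 + L) (H(m, L) = (m + 5)/(L + 21) = (5 + m)/(21 + L))
H(-31, -13)*G(K) = ((5 - 31)/(21 - 13))*(2*(-15)*(4 - 15)) = (-26/8)*(2*(-15)*(-11)) = ((⅛)*(-26))*330 = -13/4*330 = -2145/2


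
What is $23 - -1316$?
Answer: $1339$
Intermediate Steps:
$23 - -1316 = 23 + 1316 = 1339$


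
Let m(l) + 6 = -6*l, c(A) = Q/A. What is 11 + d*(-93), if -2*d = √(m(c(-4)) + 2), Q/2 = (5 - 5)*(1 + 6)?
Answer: 11 + 93*I ≈ 11.0 + 93.0*I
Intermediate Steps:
Q = 0 (Q = 2*((5 - 5)*(1 + 6)) = 2*(0*7) = 2*0 = 0)
c(A) = 0 (c(A) = 0/A = 0)
m(l) = -6 - 6*l
d = -I (d = -√((-6 - 6*0) + 2)/2 = -√((-6 + 0) + 2)/2 = -√(-6 + 2)/2 = -I ≈ -1.0*I)
11 + d*(-93) = 11 - I*(-93) = 11 + 93*I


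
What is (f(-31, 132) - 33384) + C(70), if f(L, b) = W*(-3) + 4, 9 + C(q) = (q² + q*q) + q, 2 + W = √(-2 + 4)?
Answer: -23513 - 3*√2 ≈ -23517.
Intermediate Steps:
W = -2 + √2 (W = -2 + √(-2 + 4) = -2 + √2 ≈ -0.58579)
C(q) = -9 + q + 2*q² (C(q) = -9 + ((q² + q*q) + q) = -9 + ((q² + q²) + q) = -9 + (2*q² + q) = -9 + (q + 2*q²) = -9 + q + 2*q²)
f(L, b) = 10 - 3*√2 (f(L, b) = (-2 + √2)*(-3) + 4 = (6 - 3*√2) + 4 = 10 - 3*√2)
(f(-31, 132) - 33384) + C(70) = ((10 - 3*√2) - 33384) + (-9 + 70 + 2*70²) = (-33374 - 3*√2) + (-9 + 70 + 2*4900) = (-33374 - 3*√2) + (-9 + 70 + 9800) = (-33374 - 3*√2) + 9861 = -23513 - 3*√2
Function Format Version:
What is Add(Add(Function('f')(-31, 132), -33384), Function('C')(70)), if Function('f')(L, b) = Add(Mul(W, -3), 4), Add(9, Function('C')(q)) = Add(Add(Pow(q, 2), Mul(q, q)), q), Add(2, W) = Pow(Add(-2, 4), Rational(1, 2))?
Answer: Add(-23513, Mul(-3, Pow(2, Rational(1, 2)))) ≈ -23517.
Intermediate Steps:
W = Add(-2, Pow(2, Rational(1, 2))) (W = Add(-2, Pow(Add(-2, 4), Rational(1, 2))) = Add(-2, Pow(2, Rational(1, 2))) ≈ -0.58579)
Function('C')(q) = Add(-9, q, Mul(2, Pow(q, 2))) (Function('C')(q) = Add(-9, Add(Add(Pow(q, 2), Mul(q, q)), q)) = Add(-9, Add(Add(Pow(q, 2), Pow(q, 2)), q)) = Add(-9, Add(Mul(2, Pow(q, 2)), q)) = Add(-9, Add(q, Mul(2, Pow(q, 2)))) = Add(-9, q, Mul(2, Pow(q, 2))))
Function('f')(L, b) = Add(10, Mul(-3, Pow(2, Rational(1, 2)))) (Function('f')(L, b) = Add(Mul(Add(-2, Pow(2, Rational(1, 2))), -3), 4) = Add(Add(6, Mul(-3, Pow(2, Rational(1, 2)))), 4) = Add(10, Mul(-3, Pow(2, Rational(1, 2)))))
Add(Add(Function('f')(-31, 132), -33384), Function('C')(70)) = Add(Add(Add(10, Mul(-3, Pow(2, Rational(1, 2)))), -33384), Add(-9, 70, Mul(2, Pow(70, 2)))) = Add(Add(-33374, Mul(-3, Pow(2, Rational(1, 2)))), Add(-9, 70, Mul(2, 4900))) = Add(Add(-33374, Mul(-3, Pow(2, Rational(1, 2)))), Add(-9, 70, 9800)) = Add(Add(-33374, Mul(-3, Pow(2, Rational(1, 2)))), 9861) = Add(-23513, Mul(-3, Pow(2, Rational(1, 2))))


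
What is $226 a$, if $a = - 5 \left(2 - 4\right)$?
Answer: $2260$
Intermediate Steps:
$a = 10$ ($a = \left(-5\right) \left(-2\right) = 10$)
$226 a = 226 \cdot 10 = 2260$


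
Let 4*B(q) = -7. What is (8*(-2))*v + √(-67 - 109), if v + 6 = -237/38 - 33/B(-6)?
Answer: -14088/133 + 4*I*√11 ≈ -105.92 + 13.266*I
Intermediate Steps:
B(q) = -7/4 (B(q) = (¼)*(-7) = -7/4)
v = 1761/266 (v = -6 + (-237/38 - 33/(-7/4)) = -6 + (-237*1/38 - 33*(-4/7)) = -6 + (-237/38 + 132/7) = -6 + 3357/266 = 1761/266 ≈ 6.6203)
(8*(-2))*v + √(-67 - 109) = (8*(-2))*(1761/266) + √(-67 - 109) = -16*1761/266 + √(-176) = -14088/133 + 4*I*√11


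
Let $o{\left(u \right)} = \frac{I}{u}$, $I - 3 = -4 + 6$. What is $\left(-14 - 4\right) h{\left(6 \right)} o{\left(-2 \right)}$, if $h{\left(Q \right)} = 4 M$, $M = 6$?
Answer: $1080$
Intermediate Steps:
$h{\left(Q \right)} = 24$ ($h{\left(Q \right)} = 4 \cdot 6 = 24$)
$I = 5$ ($I = 3 + \left(-4 + 6\right) = 3 + 2 = 5$)
$o{\left(u \right)} = \frac{5}{u}$
$\left(-14 - 4\right) h{\left(6 \right)} o{\left(-2 \right)} = \left(-14 - 4\right) 24 \frac{5}{-2} = \left(-18\right) 24 \cdot 5 \left(- \frac{1}{2}\right) = \left(-432\right) \left(- \frac{5}{2}\right) = 1080$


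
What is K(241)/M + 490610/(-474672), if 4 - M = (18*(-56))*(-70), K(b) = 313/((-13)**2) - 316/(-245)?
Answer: -5779498646071/5591504438520 ≈ -1.0336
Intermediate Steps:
K(b) = 130089/41405 (K(b) = 313/169 - 316*(-1/245) = 313*(1/169) + 316/245 = 313/169 + 316/245 = 130089/41405)
M = -70556 (M = 4 - 18*(-56)*(-70) = 4 - (-1008)*(-70) = 4 - 1*70560 = 4 - 70560 = -70556)
K(241)/M + 490610/(-474672) = (130089/41405)/(-70556) + 490610/(-474672) = (130089/41405)*(-1/70556) + 490610*(-1/474672) = -130089/2921371180 - 245305/237336 = -5779498646071/5591504438520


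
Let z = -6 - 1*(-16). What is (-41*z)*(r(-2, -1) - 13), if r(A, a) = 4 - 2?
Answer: 4510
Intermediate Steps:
r(A, a) = 2
z = 10 (z = -6 + 16 = 10)
(-41*z)*(r(-2, -1) - 13) = (-41*10)*(2 - 13) = -410*(-11) = 4510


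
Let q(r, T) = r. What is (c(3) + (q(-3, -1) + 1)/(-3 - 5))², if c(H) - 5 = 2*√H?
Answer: 633/16 + 21*√3 ≈ 75.936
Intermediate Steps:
c(H) = 5 + 2*√H
(c(3) + (q(-3, -1) + 1)/(-3 - 5))² = ((5 + 2*√3) + (-3 + 1)/(-3 - 5))² = ((5 + 2*√3) - 2/(-8))² = ((5 + 2*√3) - 2*(-⅛))² = ((5 + 2*√3) + ¼)² = (21/4 + 2*√3)²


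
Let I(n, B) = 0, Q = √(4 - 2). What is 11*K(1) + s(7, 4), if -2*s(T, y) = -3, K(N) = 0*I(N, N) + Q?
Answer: 3/2 + 11*√2 ≈ 17.056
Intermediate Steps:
Q = √2 ≈ 1.4142
K(N) = √2 (K(N) = 0*0 + √2 = 0 + √2 = √2)
s(T, y) = 3/2 (s(T, y) = -½*(-3) = 3/2)
11*K(1) + s(7, 4) = 11*√2 + 3/2 = 3/2 + 11*√2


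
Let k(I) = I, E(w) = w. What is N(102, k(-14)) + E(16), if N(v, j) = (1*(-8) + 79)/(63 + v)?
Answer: 2711/165 ≈ 16.430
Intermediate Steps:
N(v, j) = 71/(63 + v) (N(v, j) = (-8 + 79)/(63 + v) = 71/(63 + v))
N(102, k(-14)) + E(16) = 71/(63 + 102) + 16 = 71/165 + 16 = 2711/165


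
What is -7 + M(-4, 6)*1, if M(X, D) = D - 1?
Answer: -2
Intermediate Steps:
M(X, D) = -1 + D
-7 + M(-4, 6)*1 = -7 + (-1 + 6)*1 = -7 + 5*1 = -7 + 5 = -2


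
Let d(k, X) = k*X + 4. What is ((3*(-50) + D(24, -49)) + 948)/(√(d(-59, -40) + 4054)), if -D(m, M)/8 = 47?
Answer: 211*√6418/3209 ≈ 5.2676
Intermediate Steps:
D(m, M) = -376 (D(m, M) = -8*47 = -376)
d(k, X) = 4 + X*k (d(k, X) = X*k + 4 = 4 + X*k)
((3*(-50) + D(24, -49)) + 948)/(√(d(-59, -40) + 4054)) = ((3*(-50) - 376) + 948)/(√((4 - 40*(-59)) + 4054)) = ((-150 - 376) + 948)/(√((4 + 2360) + 4054)) = (-526 + 948)/(√(2364 + 4054)) = 422/(√6418) = 422*(√6418/6418) = 211*√6418/3209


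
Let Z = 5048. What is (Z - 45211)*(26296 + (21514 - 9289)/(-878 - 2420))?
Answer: -3482613373229/3298 ≈ -1.0560e+9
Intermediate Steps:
(Z - 45211)*(26296 + (21514 - 9289)/(-878 - 2420)) = (5048 - 45211)*(26296 + (21514 - 9289)/(-878 - 2420)) = -40163*(26296 + 12225/(-3298)) = -40163*(26296 + 12225*(-1/3298)) = -40163*(26296 - 12225/3298) = -40163*86711983/3298 = -3482613373229/3298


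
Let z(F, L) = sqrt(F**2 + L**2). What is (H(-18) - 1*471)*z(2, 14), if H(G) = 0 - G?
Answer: -4530*sqrt(2) ≈ -6406.4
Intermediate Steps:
H(G) = -G
(H(-18) - 1*471)*z(2, 14) = (-1*(-18) - 1*471)*sqrt(2**2 + 14**2) = (18 - 471)*sqrt(4 + 196) = -4530*sqrt(2)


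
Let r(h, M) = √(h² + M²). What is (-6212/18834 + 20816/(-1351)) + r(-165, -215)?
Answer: -200220478/12722367 + 5*√2938 ≈ 255.28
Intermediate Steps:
r(h, M) = √(M² + h²)
(-6212/18834 + 20816/(-1351)) + r(-165, -215) = (-6212/18834 + 20816/(-1351)) + √((-215)² + (-165)²) = (-6212*1/18834 + 20816*(-1/1351)) + √(46225 + 27225) = (-3106/9417 - 20816/1351) + √73450 = -200220478/12722367 + 5*√2938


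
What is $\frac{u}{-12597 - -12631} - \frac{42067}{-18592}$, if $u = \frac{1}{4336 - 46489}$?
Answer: $\frac{30145244971}{13323045792} \approx 2.2626$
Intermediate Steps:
$u = - \frac{1}{42153}$ ($u = \frac{1}{-42153} = - \frac{1}{42153} \approx -2.3723 \cdot 10^{-5}$)
$\frac{u}{-12597 - -12631} - \frac{42067}{-18592} = - \frac{1}{42153 \left(-12597 - -12631\right)} - \frac{42067}{-18592} = - \frac{1}{42153 \left(-12597 + 12631\right)} - - \frac{42067}{18592} = - \frac{1}{42153 \cdot 34} + \frac{42067}{18592} = \left(- \frac{1}{42153}\right) \frac{1}{34} + \frac{42067}{18592} = - \frac{1}{1433202} + \frac{42067}{18592} = \frac{30145244971}{13323045792}$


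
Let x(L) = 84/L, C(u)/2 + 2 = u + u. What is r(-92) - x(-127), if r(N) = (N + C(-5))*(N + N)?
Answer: 2710772/127 ≈ 21345.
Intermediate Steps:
C(u) = -4 + 4*u (C(u) = -4 + 2*(u + u) = -4 + 2*(2*u) = -4 + 4*u)
r(N) = 2*N*(-24 + N) (r(N) = (N + (-4 + 4*(-5)))*(N + N) = (N + (-4 - 20))*(2*N) = (N - 24)*(2*N) = (-24 + N)*(2*N) = 2*N*(-24 + N))
r(-92) - x(-127) = 2*(-92)*(-24 - 92) - 84/(-127) = 2*(-92)*(-116) - 84*(-1)/127 = 21344 - 1*(-84/127) = 21344 + 84/127 = 2710772/127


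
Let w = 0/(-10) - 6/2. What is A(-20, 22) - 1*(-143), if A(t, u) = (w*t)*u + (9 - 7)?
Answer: 1465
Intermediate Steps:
w = -3 (w = 0*(-1/10) - 6*1/2 = 0 - 3 = -3)
A(t, u) = 2 - 3*t*u (A(t, u) = (-3*t)*u + (9 - 7) = -3*t*u + 2 = 2 - 3*t*u)
A(-20, 22) - 1*(-143) = (2 - 3*(-20)*22) - 1*(-143) = (2 + 1320) + 143 = 1322 + 143 = 1465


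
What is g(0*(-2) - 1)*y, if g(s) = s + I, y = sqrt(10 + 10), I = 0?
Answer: -2*sqrt(5) ≈ -4.4721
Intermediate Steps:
y = 2*sqrt(5) (y = sqrt(20) = 2*sqrt(5) ≈ 4.4721)
g(s) = s (g(s) = s + 0 = s)
g(0*(-2) - 1)*y = (0*(-2) - 1)*(2*sqrt(5)) = (0 - 1)*(2*sqrt(5)) = -2*sqrt(5)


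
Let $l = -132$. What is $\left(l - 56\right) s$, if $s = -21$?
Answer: $3948$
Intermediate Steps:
$\left(l - 56\right) s = \left(-132 - 56\right) \left(-21\right) = \left(-188\right) \left(-21\right) = 3948$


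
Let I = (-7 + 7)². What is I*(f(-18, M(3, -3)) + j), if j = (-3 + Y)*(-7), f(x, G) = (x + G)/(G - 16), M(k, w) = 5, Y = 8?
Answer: 0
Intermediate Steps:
I = 0 (I = 0² = 0)
f(x, G) = (G + x)/(-16 + G)
j = -35 (j = (-3 + 8)*(-7) = 5*(-7) = -35)
I*(f(-18, M(3, -3)) + j) = 0*((5 - 18)/(-16 + 5) - 35) = 0*(-13/(-11) - 35) = 0*(-1/11*(-13) - 35) = 0*(13/11 - 35) = 0*(-372/11) = 0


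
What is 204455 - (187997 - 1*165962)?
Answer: 182420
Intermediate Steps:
204455 - (187997 - 1*165962) = 204455 - (187997 - 165962) = 204455 - 1*22035 = 204455 - 22035 = 182420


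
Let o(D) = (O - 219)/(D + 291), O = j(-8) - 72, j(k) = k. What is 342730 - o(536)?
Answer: 283438009/827 ≈ 3.4273e+5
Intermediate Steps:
O = -80 (O = -8 - 72 = -80)
o(D) = -299/(291 + D) (o(D) = (-80 - 219)/(D + 291) = -299/(291 + D))
342730 - o(536) = 342730 - (-299)/(291 + 536) = 342730 - (-299)/827 = 342730 - 1*(-299/827) = 342730 + 299/827 = 283438009/827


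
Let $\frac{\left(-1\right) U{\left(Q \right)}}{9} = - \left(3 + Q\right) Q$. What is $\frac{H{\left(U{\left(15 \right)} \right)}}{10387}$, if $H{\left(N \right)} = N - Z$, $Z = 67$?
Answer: $\frac{139}{611} \approx 0.2275$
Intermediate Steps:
$U{\left(Q \right)} = 9 Q \left(3 + Q\right)$ ($U{\left(Q \right)} = - 9 \left(- \left(3 + Q\right) Q\right) = - 9 \left(- Q \left(3 + Q\right)\right) = 9 Q \left(3 + Q\right)$)
$H{\left(N \right)} = -67 + N$ ($H{\left(N \right)} = N - 67 = -67 + N$)
$\frac{H{\left(U{\left(15 \right)} \right)}}{10387} = \frac{-67 + 9 \cdot 15 \left(3 + 15\right)}{10387} = \left(-67 + 9 \cdot 15 \cdot 18\right) \frac{1}{10387} = \left(-67 + 2430\right) \frac{1}{10387} = 2363 \cdot \frac{1}{10387} = \frac{139}{611}$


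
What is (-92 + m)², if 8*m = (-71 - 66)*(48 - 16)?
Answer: 409600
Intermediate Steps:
m = -548 (m = ((-71 - 66)*(48 - 16))/8 = (-137*32)/8 = (⅛)*(-4384) = -548)
(-92 + m)² = (-92 - 548)² = (-640)² = 409600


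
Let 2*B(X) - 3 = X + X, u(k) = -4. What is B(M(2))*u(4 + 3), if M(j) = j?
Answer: -14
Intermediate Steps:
B(X) = 3/2 + X (B(X) = 3/2 + (X + X)/2 = 3/2 + (2*X)/2 = 3/2 + X)
B(M(2))*u(4 + 3) = (3/2 + 2)*(-4) = (7/2)*(-4) = -14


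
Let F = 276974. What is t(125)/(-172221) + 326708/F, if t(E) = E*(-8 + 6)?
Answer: 28167610984/23850369627 ≈ 1.1810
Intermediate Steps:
t(E) = -2*E (t(E) = E*(-2) = -2*E)
t(125)/(-172221) + 326708/F = -2*125/(-172221) + 326708/276974 = -250*(-1/172221) + 326708*(1/276974) = 250/172221 + 163354/138487 = 28167610984/23850369627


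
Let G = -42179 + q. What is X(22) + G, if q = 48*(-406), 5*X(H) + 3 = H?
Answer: -308316/5 ≈ -61663.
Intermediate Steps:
X(H) = -⅗ + H/5
q = -19488
G = -61667 (G = -42179 - 19488 = -61667)
X(22) + G = (-⅗ + (⅕)*22) - 61667 = (-⅗ + 22/5) - 61667 = 19/5 - 61667 = -308316/5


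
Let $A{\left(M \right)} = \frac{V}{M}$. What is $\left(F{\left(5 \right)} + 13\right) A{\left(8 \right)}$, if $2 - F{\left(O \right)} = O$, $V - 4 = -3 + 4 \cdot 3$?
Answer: $\frac{65}{4} \approx 16.25$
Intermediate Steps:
$V = 13$ ($V = 4 + \left(-3 + 4 \cdot 3\right) = 4 + \left(-3 + 12\right) = 4 + 9 = 13$)
$A{\left(M \right)} = \frac{13}{M}$
$F{\left(O \right)} = 2 - O$
$\left(F{\left(5 \right)} + 13\right) A{\left(8 \right)} = \left(\left(2 - 5\right) + 13\right) \frac{13}{8} = \left(\left(2 - 5\right) + 13\right) 13 \cdot \frac{1}{8} = \left(-3 + 13\right) \frac{13}{8} = 10 \cdot \frac{13}{8} = \frac{65}{4}$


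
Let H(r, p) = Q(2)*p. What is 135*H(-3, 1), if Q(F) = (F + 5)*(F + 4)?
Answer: 5670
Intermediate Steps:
Q(F) = (4 + F)*(5 + F) (Q(F) = (5 + F)*(4 + F) = (4 + F)*(5 + F))
H(r, p) = 42*p (H(r, p) = (20 + 2**2 + 9*2)*p = (20 + 4 + 18)*p = 42*p)
135*H(-3, 1) = 135*(42*1) = 135*42 = 5670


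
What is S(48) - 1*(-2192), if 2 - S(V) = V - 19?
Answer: 2165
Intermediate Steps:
S(V) = 21 - V (S(V) = 2 - (V - 19) = 2 - (-19 + V) = 2 + (19 - V) = 21 - V)
S(48) - 1*(-2192) = (21 - 1*48) - 1*(-2192) = (21 - 48) + 2192 = -27 + 2192 = 2165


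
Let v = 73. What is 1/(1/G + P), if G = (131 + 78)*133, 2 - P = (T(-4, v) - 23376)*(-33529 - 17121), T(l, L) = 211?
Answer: -27797/32614421572655 ≈ -8.5229e-10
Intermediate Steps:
P = -1173307248 (P = 2 - (211 - 23376)*(-33529 - 17121) = 2 - (-23165)*(-50650) = 2 - 1*1173307250 = 2 - 1173307250 = -1173307248)
G = 27797 (G = 209*133 = 27797)
1/(1/G + P) = 1/(1/27797 - 1173307248) = 1/(-32614421572655/27797) = -27797/32614421572655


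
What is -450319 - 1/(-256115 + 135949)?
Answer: -54113032953/120166 ≈ -4.5032e+5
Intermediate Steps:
-450319 - 1/(-256115 + 135949) = -450319 - 1/(-120166) = -450319 - 1*(-1/120166) = -450319 + 1/120166 = -54113032953/120166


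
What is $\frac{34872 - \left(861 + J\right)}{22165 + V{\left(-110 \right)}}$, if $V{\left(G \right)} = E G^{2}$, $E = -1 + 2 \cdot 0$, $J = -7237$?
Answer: $\frac{41248}{10065} \approx 4.0982$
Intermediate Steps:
$E = -1$ ($E = -1 + 0 = -1$)
$V{\left(G \right)} = - G^{2}$
$\frac{34872 - \left(861 + J\right)}{22165 + V{\left(-110 \right)}} = \frac{34872 - -6376}{22165 - \left(-110\right)^{2}} = \frac{34872 - -6376}{22165 - 12100} = \frac{34872 + \left(-4957 + 11333\right)}{22165 - 12100} = \frac{34872 + 6376}{10065} = 41248 \cdot \frac{1}{10065} = \frac{41248}{10065}$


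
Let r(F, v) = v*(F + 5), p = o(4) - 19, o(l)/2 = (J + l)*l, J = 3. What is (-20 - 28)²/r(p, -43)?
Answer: -384/301 ≈ -1.2757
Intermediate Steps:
o(l) = 2*l*(3 + l) (o(l) = 2*((3 + l)*l) = 2*(l*(3 + l)) = 2*l*(3 + l))
p = 37 (p = 2*4*(3 + 4) - 19 = 2*4*7 - 19 = 56 - 19 = 37)
r(F, v) = v*(5 + F)
(-20 - 28)²/r(p, -43) = (-20 - 28)²/((-43*(5 + 37))) = (-48)²/((-43*42)) = 2304/(-1806) = 2304*(-1/1806) = -384/301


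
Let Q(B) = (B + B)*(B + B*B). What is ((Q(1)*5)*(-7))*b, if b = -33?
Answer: 4620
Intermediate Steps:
Q(B) = 2*B*(B + B²) (Q(B) = (2*B)*(B + B²) = 2*B*(B + B²))
((Q(1)*5)*(-7))*b = (((2*1²*(1 + 1))*5)*(-7))*(-33) = (((2*1*2)*5)*(-7))*(-33) = ((4*5)*(-7))*(-33) = (20*(-7))*(-33) = -140*(-33) = 4620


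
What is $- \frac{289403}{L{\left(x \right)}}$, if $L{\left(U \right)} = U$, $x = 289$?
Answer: $- \frac{289403}{289} \approx -1001.4$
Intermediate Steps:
$- \frac{289403}{L{\left(x \right)}} = - \frac{289403}{289}$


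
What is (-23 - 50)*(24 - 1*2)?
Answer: -1606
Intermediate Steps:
(-23 - 50)*(24 - 1*2) = -73*(24 - 2) = -73*22 = -1606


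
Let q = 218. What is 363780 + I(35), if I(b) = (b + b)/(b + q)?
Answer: 92036410/253 ≈ 3.6378e+5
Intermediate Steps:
I(b) = 2*b/(218 + b) (I(b) = (b + b)/(b + 218) = (2*b)/(218 + b) = 2*b/(218 + b))
363780 + I(35) = 363780 + 2*35/(218 + 35) = 363780 + 2*35/253 = 363780 + 2*35*(1/253) = 363780 + 70/253 = 92036410/253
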